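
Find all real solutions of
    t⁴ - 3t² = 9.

Let u = t². The equation becomes u² - 3u - 9 = 0.
By the quadratic formula, u = 3/2 + 3·√(5)/2 or u = 3/2 - 3·√(5)/2.
t² = 3/2 + 3·√(5)/2 gives t = ±√(3/2 + 3·√(5)/2) ≈ ±2.2032.
t² = 3/2 - 3·√(5)/2 < 0 has no real solution.

t = -2.2032 or t = 2.2032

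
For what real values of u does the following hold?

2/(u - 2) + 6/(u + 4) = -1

Multiply both sides by (u - 2)(u + 4):
2(u + 4) + 6(u - 2) = -(u - 2)(u + 4).
Expand and collect terms: -u^2 - 10u + 12 = 0.
By the quadratic formula, u = (10 +/- sqrt(148)) / -2, so u ~= -11.0828 or u ~= 1.0828.
Neither value makes a denominator zero (u != 2, u != -4), so both are valid.

u = -11.0828 or u = 1.0828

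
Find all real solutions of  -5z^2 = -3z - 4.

Rearrange to standard form: -5z^2 + 3z + 4 = 0.
Discriminant: (3)^2 - 4*(-5)*4 = 89.
Quadratic formula: z = (-3 +/- sqrt(89)) / (-10).
So z = 3/10 - sqrt(89)/10 ~= -0.6434 or z = 3/10 + sqrt(89)/10 ~= 1.2434.

z = -0.6434 or z = 1.2434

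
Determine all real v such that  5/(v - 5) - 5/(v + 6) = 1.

v = -9.7331 or v = 8.7331

Multiply both sides by (v - 5)(v + 6):
5(v + 6) - 5(v - 5) = (v - 5)(v + 6).
Expand and collect terms: v² + v - 85 = 0.
By the quadratic formula, v = (-1 ± √341) / 2, so v ≈ 8.7331 or v ≈ -9.7331.
Neither value makes a denominator zero (v ≠ 5, v ≠ -6), so both are valid.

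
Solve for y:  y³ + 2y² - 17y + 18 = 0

y = -5.6056 or y = 1.6056 or y = 2

Possible rational roots are divisors of 18. Testing y = 2 gives 0, so (y - 2) is a factor.
Divide: y³ + 2y² - 17y + 18 = (y - 2)(y² + 4y - 9).
Apply the quadratic formula to y² + 4y - 9 = 0: y = (-4 ± √52)/2, i.e. y ≈ 1.6056 or y ≈ -5.6056.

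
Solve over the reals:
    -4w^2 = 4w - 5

Rearrange to standard form: -4w^2 - 4w + 5 = 0.
Discriminant: (-4)^2 - 4*(-4)*5 = 96.
Quadratic formula: w = (4 +/- sqrt(96)) / (-8).
So w = -sqrt(6)/2 - 1/2 ~= -1.7247 or w = -1/2 + sqrt(6)/2 ~= 0.7247.

w = -1.7247 or w = 0.7247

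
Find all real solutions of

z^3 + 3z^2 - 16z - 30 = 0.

z = -5 or z = -1.6458 or z = 3.6458

Possible rational roots are divisors of -30. Testing z = -5 gives 0, so (z + 5) is a factor.
Divide: z^3 + 3z^2 - 16z - 30 = (z + 5)(z^2 - 2z - 6).
Apply the quadratic formula to z^2 - 2z - 6 = 0: z = (2 +/- sqrt(28))/2, i.e. z ~= 3.6458 or z ~= -1.6458.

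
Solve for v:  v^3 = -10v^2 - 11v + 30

v = -8.217 or v = -3 or v = 1.217

Rearrange: v^3 + 10v^2 + 11v - 30 = 0.
Possible rational roots are divisors of -30. Testing v = -3 gives 0, so (v + 3) is a factor.
Divide: v^3 + 10v^2 + 11v - 30 = (v + 3)(v^2 + 7v - 10).
Apply the quadratic formula to v^2 + 7v - 10 = 0: v = (-7 +/- sqrt(89))/2, i.e. v ~= 1.217 or v ~= -8.217.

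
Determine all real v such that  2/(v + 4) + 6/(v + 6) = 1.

Multiply both sides by (v + 4)(v + 6):
2(v + 6) + 6(v + 4) = (v + 4)(v + 6).
Expand and collect terms: v² + 2v - 12 = 0.
By the quadratic formula, v = (-2 ± √52) / 2, so v ≈ 2.6056 or v ≈ -4.6056.
Neither value makes a denominator zero (v ≠ -4, v ≠ -6), so both are valid.

v = -4.6056 or v = 2.6056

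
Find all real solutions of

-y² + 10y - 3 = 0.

y = 0.3096 or y = 9.6904

Discriminant: (10)² − 4·(-1)·(-3) = 88.
Quadratic formula: y = (-10 ± √88) / (-2).
So y = 5 - √(22) ≈ 0.3096 or y = √(22) + 5 ≈ 9.6904.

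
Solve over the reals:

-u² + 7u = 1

u = 0.1459 or u = 6.8541

Rearrange to standard form: -u² + 7u - 1 = 0.
Discriminant: (7)² − 4·(-1)·(-1) = 45.
Quadratic formula: u = (-7 ± √45) / (-2).
So u = 7/2 - 3·√(5)/2 ≈ 0.1459 or u = 3·√(5)/2 + 7/2 ≈ 6.8541.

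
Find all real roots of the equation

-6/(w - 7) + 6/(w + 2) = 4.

w = -0.0981 or w = 5.0981

Multiply both sides by (w - 7)(w + 2):
-6(w + 2) + 6(w - 7) = 4(w - 7)(w + 2).
Expand and collect terms: 4w^2 - 20w - 2 = 0.
By the quadratic formula, w = (20 +/- sqrt(432)) / 8, so w ~= 5.0981 or w ~= -0.0981.
Neither value makes a denominator zero (w != 7, w != -2), so both are valid.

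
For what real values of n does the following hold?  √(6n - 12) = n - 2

n = 2 or n = 8

Square both sides: 6n - 12 = (n - 2)².
Expand and rearrange: n² - 10n + 16 = 0.
Solving gives n = 8 or n = 2.
Check each candidate in the original equation:
  n = 8: √(36) = 6, while n - 2 = 6 — valid.
  n = 2: √(0) = 0, while n - 2 = 0 — valid.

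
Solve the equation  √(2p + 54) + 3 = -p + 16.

Isolate the radical: √(2p + 54) = -p + 13.
Square both sides: 2p + 54 = (-p + 13)².
Expand and rearrange: p² - 28p + 115 = 0.
Solving gives p = 23 or p = 5.
Check each candidate in the original equation:
  p = 23: √(100) = 10, while -p + 13 = -10 — extraneous.
  p = 5: √(64) = 8, while -p + 13 = 8 — valid.

p = 5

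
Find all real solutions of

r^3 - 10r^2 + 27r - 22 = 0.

Possible rational roots are divisors of -22. Testing r = 2 gives 0, so (r - 2) is a factor.
Divide: r^3 - 10r^2 + 27r - 22 = (r - 2)(r^2 - 8r + 11).
Apply the quadratic formula to r^2 - 8r + 11 = 0: r = (8 +/- sqrt(20))/2, i.e. r ~= 6.2361 or r ~= 1.7639.

r = 1.7639 or r = 2 or r = 6.2361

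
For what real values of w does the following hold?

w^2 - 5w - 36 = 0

Factor: (w - 9)(w + 4) = 0.
So w = 9 or w = -4.

w = -4 or w = 9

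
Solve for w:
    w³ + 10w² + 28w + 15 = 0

w = -5 or w = -4.3028 or w = -0.6972

Possible rational roots are divisors of 15. Testing w = -5 gives 0, so (w + 5) is a factor.
Divide: w³ + 10w² + 28w + 15 = (w + 5)(w² + 5w + 3).
Apply the quadratic formula to w² + 5w + 3 = 0: w = (-5 ± √13)/2, i.e. w ≈ -0.6972 or w ≈ -4.3028.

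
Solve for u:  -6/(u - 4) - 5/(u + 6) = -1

u = -3.2621 or u = 12.2621

Multiply both sides by (u - 4)(u + 6):
-6(u + 6) - 5(u - 4) = -(u - 4)(u + 6).
Expand and collect terms: -u^2 + 9u + 40 = 0.
By the quadratic formula, u = (-9 +/- sqrt(241)) / -2, so u ~= -3.2621 or u ~= 12.2621.
Neither value makes a denominator zero (u != 4, u != -6), so both are valid.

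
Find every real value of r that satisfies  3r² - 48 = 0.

Factor: 3(r + 4)(r - 4) = 0.
So r = -4 or r = 4.

r = -4 or r = 4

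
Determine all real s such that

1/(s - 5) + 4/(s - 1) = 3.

s = 2.1919 or s = 5.4748

Multiply both sides by (s - 5)(s - 1):
(s - 1) + 4(s - 5) = 3(s - 5)(s - 1).
Expand and collect terms: 3s² - 23s + 36 = 0.
By the quadratic formula, s = (23 ± √97) / 6, so s ≈ 5.4748 or s ≈ 2.1919.
Neither value makes a denominator zero (s ≠ 5, s ≠ 1), so both are valid.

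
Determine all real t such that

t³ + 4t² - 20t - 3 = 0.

t = -6.8541 or t = -0.1459 or t = 3

Possible rational roots are divisors of -3. Testing t = 3 gives 0, so (t - 3) is a factor.
Divide: t³ + 4t² - 20t - 3 = (t - 3)(t² + 7t + 1).
Apply the quadratic formula to t² + 7t + 1 = 0: t = (-7 ± √45)/2, i.e. t ≈ -0.1459 or t ≈ -6.8541.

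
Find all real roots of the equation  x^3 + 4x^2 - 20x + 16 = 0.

Possible rational roots are divisors of 16. Testing x = 2 gives 0, so (x - 2) is a factor.
Divide: x^3 + 4x^2 - 20x + 16 = (x - 2)(x^2 + 6x - 8).
Apply the quadratic formula to x^2 + 6x - 8 = 0: x = (-6 +/- sqrt(68))/2, i.e. x ~= 1.1231 or x ~= -7.1231.

x = -7.1231 or x = 1.1231 or x = 2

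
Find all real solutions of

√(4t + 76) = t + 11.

t = -3

Square both sides: 4t + 76 = (t + 11)².
Expand and rearrange: t² + 18t + 45 = 0.
Solving gives t = -3 or t = -15.
Check each candidate in the original equation:
  t = -3: √(64) = 8, while t + 11 = 8 — valid.
  t = -15: √(16) = 4, while t + 11 = -4 — extraneous.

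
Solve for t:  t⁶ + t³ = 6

t = -1.4422 or t = 1.2599

Let u = t³. The equation becomes u² + u - 6 = 0.
Factor: (u - 2)(u + 3) = 0, so u = 2 or u = -3.
t³ = 2 gives t = ∛(2) ≈ 1.2599.
t³ = -3 gives t = -∛(3) ≈ -1.4422.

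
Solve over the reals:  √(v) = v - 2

v = 4

Square both sides: v = (v - 2)².
Expand and rearrange: v² - 5v + 4 = 0.
Solving gives v = 4 or v = 1.
Check each candidate in the original equation:
  v = 4: √(4) = 2, while v - 2 = 2 — valid.
  v = 1: √(1) = 1, while v - 2 = -1 — extraneous.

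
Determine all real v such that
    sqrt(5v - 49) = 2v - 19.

v = 10 or v = 10.25

Square both sides: 5v - 49 = (2v - 19)^2.
Expand and rearrange: 4v^2 - 81v + 410 = 0.
Solving gives v = 10.25 or v = 10.
Check each candidate in the original equation:
  v = 10.25: sqrt(2.25) = 1.5, while 2v - 19 = 1.5 — valid.
  v = 10: sqrt(1) = 1, while 2v - 19 = 1 — valid.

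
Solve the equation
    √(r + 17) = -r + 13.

r = 8

Square both sides: r + 17 = (-r + 13)².
Expand and rearrange: r² - 27r + 152 = 0.
Solving gives r = 19 or r = 8.
Check each candidate in the original equation:
  r = 19: √(36) = 6, while -r + 13 = -6 — extraneous.
  r = 8: √(25) = 5, while -r + 13 = 5 — valid.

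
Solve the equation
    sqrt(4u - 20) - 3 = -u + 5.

Isolate the radical: sqrt(4u - 20) = -u + 8.
Square both sides: 4u - 20 = (-u + 8)^2.
Expand and rearrange: u^2 - 20u + 84 = 0.
Solving gives u = 14 or u = 6.
Check each candidate in the original equation:
  u = 14: sqrt(36) = 6, while -u + 8 = -6 — extraneous.
  u = 6: sqrt(4) = 2, while -u + 8 = 2 — valid.

u = 6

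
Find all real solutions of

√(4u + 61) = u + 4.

u = 5

Square both sides: 4u + 61 = (u + 4)².
Expand and rearrange: u² + 4u - 45 = 0.
Solving gives u = 5 or u = -9.
Check each candidate in the original equation:
  u = 5: √(81) = 9, while u + 4 = 9 — valid.
  u = -9: √(25) = 5, while u + 4 = -5 — extraneous.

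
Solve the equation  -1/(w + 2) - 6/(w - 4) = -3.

Multiply both sides by (w + 2)(w - 4):
-(w - 4) - 6(w + 2) = -3(w + 2)(w - 4).
Expand and collect terms: -3w^2 + 13w + 32 = 0.
By the quadratic formula, w = (-13 +/- sqrt(553)) / -6, so w ~= -1.7527 or w ~= 6.086.
Neither value makes a denominator zero (w != -2, w != 4), so both are valid.

w = -1.7527 or w = 6.086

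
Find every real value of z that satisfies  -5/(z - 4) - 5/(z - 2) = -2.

Multiply both sides by (z - 4)(z - 2):
-5(z - 2) - 5(z - 4) = -2(z - 4)(z - 2).
Expand and collect terms: -2z^2 + 22z - 46 = 0.
By the quadratic formula, z = (-22 +/- sqrt(116)) / -4, so z ~= 2.8074 or z ~= 8.1926.
Neither value makes a denominator zero (z != 4, z != 2), so both are valid.

z = 2.8074 or z = 8.1926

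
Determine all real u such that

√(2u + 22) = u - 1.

Square both sides: 2u + 22 = (u - 1)².
Expand and rearrange: u² - 4u - 21 = 0.
Solving gives u = 7 or u = -3.
Check each candidate in the original equation:
  u = 7: √(36) = 6, while u - 1 = 6 — valid.
  u = -3: √(16) = 4, while u - 1 = -4 — extraneous.

u = 7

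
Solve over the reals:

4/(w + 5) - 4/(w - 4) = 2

w = -2 or w = 1

Multiply both sides by (w + 5)(w - 4):
4(w - 4) - 4(w + 5) = 2(w + 5)(w - 4).
Expand and collect terms: 2w² + 2w - 4 = 0.
Factor or apply the quadratic formula: w = 1 or w = -2.
Neither value makes a denominator zero (w ≠ -5, w ≠ 4), so both are valid.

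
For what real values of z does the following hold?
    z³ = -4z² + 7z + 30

Rearrange: z³ + 4z² - 7z - 30 = 0.
Possible rational roots are divisors of -30. Testing z = -3 gives 0, so (z + 3) is a factor.
Divide: z³ + 4z² - 7z - 30 = (z + 3)(z² + z - 10).
Apply the quadratic formula to z² + z - 10 = 0: z = (-1 ± √41)/2, i.e. z ≈ 2.7016 or z ≈ -3.7016.

z = -3.7016 or z = -3 or z = 2.7016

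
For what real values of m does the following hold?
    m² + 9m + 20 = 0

m = -5 or m = -4

Factor: (m + 4)(m + 5) = 0.
So m = -4 or m = -5.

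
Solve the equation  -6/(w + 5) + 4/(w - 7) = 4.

Multiply both sides by (w + 5)(w - 7):
-6(w - 7) + 4(w + 5) = 4(w + 5)(w - 7).
Expand and collect terms: 4w² - 6w - 202 = 0.
By the quadratic formula, w = (6 ± √3268) / 8, so w ≈ 7.8958 or w ≈ -6.3958.
Neither value makes a denominator zero (w ≠ -5, w ≠ 7), so both are valid.

w = -6.3958 or w = 7.8958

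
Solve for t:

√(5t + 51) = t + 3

Square both sides: 5t + 51 = (t + 3)².
Expand and rearrange: t² + t - 42 = 0.
Solving gives t = 6 or t = -7.
Check each candidate in the original equation:
  t = 6: √(81) = 9, while t + 3 = 9 — valid.
  t = -7: √(16) = 4, while t + 3 = -4 — extraneous.

t = 6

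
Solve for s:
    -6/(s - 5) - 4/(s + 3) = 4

Multiply both sides by (s - 5)(s + 3):
-6(s + 3) - 4(s - 5) = 4(s - 5)(s + 3).
Expand and collect terms: 4s^2 + 2s - 62 = 0.
By the quadratic formula, s = (-2 +/- sqrt(996)) / 8, so s ~= 3.6949 or s ~= -4.1949.
Neither value makes a denominator zero (s != 5, s != -3), so both are valid.

s = -4.1949 or s = 3.6949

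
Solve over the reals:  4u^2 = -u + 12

u = -1.8616 or u = 1.6116

Rearrange to standard form: 4u^2 + u - 12 = 0.
Discriminant: (1)^2 - 4*4*(-12) = 193.
Quadratic formula: u = (-1 +/- sqrt(193)) / 8.
So u = -1/8 + sqrt(193)/8 ~= 1.6116 or u = -sqrt(193)/8 - 1/8 ~= -1.8616.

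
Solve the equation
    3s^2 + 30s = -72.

Bring every term to one side: 3s^2 + 30s + 72 = 0.
Factor: 3(s + 4)(s + 6) = 0.
So s = -4 or s = -6.

s = -6 or s = -4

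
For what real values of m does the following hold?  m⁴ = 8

Let u = m². The equation becomes u² - 8 = 0.
By the quadratic formula, u = 2·√(2) or u = -2·√(2).
m² = 2·√(2) gives m = ±2^(3/4) ≈ ±1.6818.
m² = -2·√(2) < 0 has no real solution.

m = -1.6818 or m = 1.6818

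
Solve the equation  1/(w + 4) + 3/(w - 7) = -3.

Multiply both sides by (w + 4)(w - 7):
(w - 7) + 3(w + 4) = -3(w + 4)(w - 7).
Expand and collect terms: -3w^2 + 5w + 79 = 0.
By the quadratic formula, w = (-5 +/- sqrt(973)) / -6, so w ~= -4.3655 or w ~= 6.0322.
Neither value makes a denominator zero (w != -4, w != 7), so both are valid.

w = -4.3655 or w = 6.0322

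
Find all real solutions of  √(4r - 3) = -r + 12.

r = 7

Square both sides: 4r - 3 = (-r + 12)².
Expand and rearrange: r² - 28r + 147 = 0.
Solving gives r = 21 or r = 7.
Check each candidate in the original equation:
  r = 21: √(81) = 9, while -r + 12 = -9 — extraneous.
  r = 7: √(25) = 5, while -r + 12 = 5 — valid.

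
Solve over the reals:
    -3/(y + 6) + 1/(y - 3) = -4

y = -5.2265 or y = 2.7265

Multiply both sides by (y + 6)(y - 3):
-3(y - 3) + (y + 6) = -4(y + 6)(y - 3).
Expand and collect terms: -4y² - 10y + 57 = 0.
By the quadratic formula, y = (10 ± √1012) / -8, so y ≈ -5.2265 or y ≈ 2.7265.
Neither value makes a denominator zero (y ≠ -6, y ≠ 3), so both are valid.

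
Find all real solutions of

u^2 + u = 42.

u = -7 or u = 6

Bring every term to one side: u^2 + u - 42 = 0.
Factor: (u - 6)(u + 7) = 0.
So u = 6 or u = -7.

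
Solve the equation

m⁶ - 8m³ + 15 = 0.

m = 1.4422 or m = 1.71

Let u = m³. The equation becomes u² - 8u + 15 = 0.
Factor: (u - 5)(u - 3) = 0, so u = 5 or u = 3.
m³ = 5 gives m = ∛(5) ≈ 1.71.
m³ = 3 gives m = ∛(3) ≈ 1.4422.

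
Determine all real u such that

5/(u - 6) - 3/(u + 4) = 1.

u = -6.124 or u = 10.124

Multiply both sides by (u - 6)(u + 4):
5(u + 4) - 3(u - 6) = (u - 6)(u + 4).
Expand and collect terms: u^2 - 4u - 62 = 0.
By the quadratic formula, u = (4 +/- sqrt(264)) / 2, so u ~= 10.124 or u ~= -6.124.
Neither value makes a denominator zero (u != 6, u != -4), so both are valid.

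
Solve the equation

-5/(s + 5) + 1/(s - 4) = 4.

Multiply both sides by (s + 5)(s - 4):
-5(s - 4) + (s + 5) = 4(s + 5)(s - 4).
Expand and collect terms: 4s² + 8s - 105 = 0.
By the quadratic formula, s = (-8 ± √1744) / 8, so s ≈ 4.2202 or s ≈ -6.2202.
Neither value makes a denominator zero (s ≠ -5, s ≠ 4), so both are valid.

s = -6.2202 or s = 4.2202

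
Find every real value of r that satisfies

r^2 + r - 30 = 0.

Factor: (r + 6)(r - 5) = 0.
So r = -6 or r = 5.

r = -6 or r = 5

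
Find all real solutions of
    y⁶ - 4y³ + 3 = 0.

y = 1 or y = 1.4422

Let u = y³. The equation becomes u² - 4u + 3 = 0.
Factor: (u - 3)(u - 1) = 0, so u = 3 or u = 1.
y³ = 3 gives y = ∛(3) ≈ 1.4422.
y³ = 1 gives y = 1.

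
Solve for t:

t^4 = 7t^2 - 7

t = -2.4065 or t = -1.0994 or t = 1.0994 or t = 2.4065

Let u = t^2. The equation becomes u^2 - 7u + 7 = 0.
By the quadratic formula, u = sqrt(21)/2 + 7/2 or u = 7/2 - sqrt(21)/2.
t^2 = sqrt(21)/2 + 7/2 gives t = +/-sqrt(sqrt(21)/2 + 7/2) ~= +/-2.4065.
t^2 = 7/2 - sqrt(21)/2 gives t = +/-sqrt(7/2 - sqrt(21)/2) ~= +/-1.0994.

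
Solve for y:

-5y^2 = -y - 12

y = -1.4524 or y = 1.6524

Rearrange to standard form: -5y^2 + y + 12 = 0.
Discriminant: (1)^2 - 4*(-5)*12 = 241.
Quadratic formula: y = (-1 +/- sqrt(241)) / (-10).
So y = 1/10 - sqrt(241)/10 ~= -1.4524 or y = 1/10 + sqrt(241)/10 ~= 1.6524.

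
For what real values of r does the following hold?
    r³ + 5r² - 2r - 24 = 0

Possible rational roots are divisors of -24. Testing r = 2 gives 0, so (r - 2) is a factor.
Divide: r³ + 5r² - 2r - 24 = (r - 2)(r² + 7r + 12).
Factor the quadratic: r = -3 or r = -4.

r = -4 or r = -3 or r = 2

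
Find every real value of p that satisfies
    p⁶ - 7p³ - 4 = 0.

p = -0.8098 or p = 1.9601

Let u = p³. The equation becomes u² - 7u - 4 = 0.
By the quadratic formula, u = 7/2 + √(65)/2 or u = 7/2 - √(65)/2.
p³ = 7/2 + √(65)/2 gives p = ∛(7/2 + √(65)/2) ≈ 1.9601.
p³ = 7/2 - √(65)/2 gives p = -∛(-7/2 + √(65)/2) ≈ -0.8098.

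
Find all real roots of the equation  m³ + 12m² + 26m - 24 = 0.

Possible rational roots are divisors of -24. Testing m = -4 gives 0, so (m + 4) is a factor.
Divide: m³ + 12m² + 26m - 24 = (m + 4)(m² + 8m - 6).
Apply the quadratic formula to m² + 8m - 6 = 0: m = (-8 ± √88)/2, i.e. m ≈ 0.6904 or m ≈ -8.6904.

m = -8.6904 or m = -4 or m = 0.6904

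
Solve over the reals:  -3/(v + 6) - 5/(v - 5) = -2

v = -4.8048 or v = 7.8048

Multiply both sides by (v + 6)(v - 5):
-3(v - 5) - 5(v + 6) = -2(v + 6)(v - 5).
Expand and collect terms: -2v² + 6v + 75 = 0.
By the quadratic formula, v = (-6 ± √636) / -4, so v ≈ -4.8048 or v ≈ 7.8048.
Neither value makes a denominator zero (v ≠ -6, v ≠ 5), so both are valid.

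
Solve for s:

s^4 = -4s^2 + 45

s = -2.2361 or s = 2.2361

Let u = s^2. The equation becomes u^2 + 4u - 45 = 0.
Factor: (u + 9)(u - 5) = 0, so u = -9 or u = 5.
s^2 = -9 < 0 has no real solution.
s^2 = 5 gives s = +/-sqrt(5) ~= +/-2.2361.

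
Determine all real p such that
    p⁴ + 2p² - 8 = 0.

Let u = p². The equation becomes u² + 2u - 8 = 0.
Factor: (u + 4)(u - 2) = 0, so u = -4 or u = 2.
p² = -4 < 0 has no real solution.
p² = 2 gives p = ±√(2) ≈ ±1.4142.

p = -1.4142 or p = 1.4142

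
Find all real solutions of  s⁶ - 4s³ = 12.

s = -1.2599 or s = 1.8171

Let u = s³. The equation becomes u² - 4u - 12 = 0.
Factor: (u + 2)(u - 6) = 0, so u = -2 or u = 6.
s³ = -2 gives s = -∛(2) ≈ -1.2599.
s³ = 6 gives s = ∛(6) ≈ 1.8171.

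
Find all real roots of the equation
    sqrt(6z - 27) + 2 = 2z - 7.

Isolate the radical: sqrt(6z - 27) = 2z - 9.
Square both sides: 6z - 27 = (2z - 9)^2.
Expand and rearrange: 4z^2 - 42z + 108 = 0.
Solving gives z = 6 or z = 4.5.
Check each candidate in the original equation:
  z = 6: sqrt(9) = 3, while 2z - 9 = 3 — valid.
  z = 4.5: sqrt(0) = 0, while 2z - 9 = 0 — valid.

z = 4.5 or z = 6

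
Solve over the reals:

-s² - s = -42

s = -7 or s = 6

Bring every term to one side: -s² - s + 42 = 0.
Factor: -1(s + 7)(s - 6) = 0.
So s = -7 or s = 6.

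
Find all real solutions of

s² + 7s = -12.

Bring every term to one side: s² + 7s + 12 = 0.
Factor: (s + 3)(s + 4) = 0.
So s = -3 or s = -4.

s = -4 or s = -3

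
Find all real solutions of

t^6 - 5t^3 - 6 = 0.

Let u = t^3. The equation becomes u^2 - 5u - 6 = 0.
Factor: (u + 1)(u - 6) = 0, so u = -1 or u = 6.
t^3 = -1 gives t = -1.
t^3 = 6 gives t = (6)^(1/3) ~= 1.8171.

t = -1 or t = 1.8171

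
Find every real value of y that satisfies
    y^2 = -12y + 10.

y = -12.7823 or y = 0.7823

Rearrange to standard form: y^2 + 12y - 10 = 0.
Discriminant: (12)^2 - 4*1*(-10) = 184.
Quadratic formula: y = (-12 +/- sqrt(184)) / 2.
So y = -6 + sqrt(46) ~= 0.7823 or y = -sqrt(46) - 6 ~= -12.7823.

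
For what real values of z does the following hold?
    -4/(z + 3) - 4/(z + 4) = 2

Multiply both sides by (z + 3)(z + 4):
-4(z + 4) - 4(z + 3) = 2(z + 3)(z + 4).
Expand and collect terms: 2z^2 + 22z + 52 = 0.
By the quadratic formula, z = (-22 +/- sqrt(68)) / 4, so z ~= -3.4384 or z ~= -7.5616.
Neither value makes a denominator zero (z != -3, z != -4), so both are valid.

z = -7.5616 or z = -3.4384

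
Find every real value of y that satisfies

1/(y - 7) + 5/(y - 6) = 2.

Multiply both sides by (y - 7)(y - 6):
(y - 6) + 5(y - 7) = 2(y - 7)(y - 6).
Expand and collect terms: 2y^2 - 32y + 125 = 0.
By the quadratic formula, y = (32 +/- sqrt(24)) / 4, so y ~= 9.2247 or y ~= 6.7753.
Neither value makes a denominator zero (y != 7, y != 6), so both are valid.

y = 6.7753 or y = 9.2247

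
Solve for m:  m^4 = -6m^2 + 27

m = -1.7321 or m = 1.7321

Let u = m^2. The equation becomes u^2 + 6u - 27 = 0.
Factor: (u - 3)(u + 9) = 0, so u = 3 or u = -9.
m^2 = 3 gives m = +/-sqrt(3) ~= +/-1.7321.
m^2 = -9 < 0 has no real solution.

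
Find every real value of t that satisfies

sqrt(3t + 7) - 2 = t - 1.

Isolate the radical: sqrt(3t + 7) = t + 1.
Square both sides: 3t + 7 = (t + 1)^2.
Expand and rearrange: t^2 - t - 6 = 0.
Solving gives t = 3 or t = -2.
Check each candidate in the original equation:
  t = 3: sqrt(16) = 4, while t + 1 = 4 — valid.
  t = -2: sqrt(1) = 1, while t + 1 = -1 — extraneous.

t = 3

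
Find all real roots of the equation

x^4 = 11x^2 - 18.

Let u = x^2. The equation becomes u^2 - 11u + 18 = 0.
Factor: (u - 9)(u - 2) = 0, so u = 9 or u = 2.
x^2 = 9 gives x = +/-3.
x^2 = 2 gives x = +/-sqrt(2) ~= +/-1.4142.

x = -3 or x = -1.4142 or x = 1.4142 or x = 3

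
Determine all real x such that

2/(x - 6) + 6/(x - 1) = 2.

x = 3.2087 or x = 7.7913

Multiply both sides by (x - 6)(x - 1):
2(x - 1) + 6(x - 6) = 2(x - 6)(x - 1).
Expand and collect terms: 2x^2 - 22x + 50 = 0.
By the quadratic formula, x = (22 +/- sqrt(84)) / 4, so x ~= 7.7913 or x ~= 3.2087.
Neither value makes a denominator zero (x != 6, x != 1), so both are valid.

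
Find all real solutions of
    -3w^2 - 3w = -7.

w = -2.1073 or w = 1.1073

Rearrange to standard form: -3w^2 - 3w + 7 = 0.
Discriminant: (-3)^2 - 4*(-3)*7 = 93.
Quadratic formula: w = (3 +/- sqrt(93)) / (-6).
So w = -sqrt(93)/6 - 1/2 ~= -2.1073 or w = -1/2 + sqrt(93)/6 ~= 1.1073.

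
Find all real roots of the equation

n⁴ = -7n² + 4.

Let u = n². The equation becomes u² + 7u - 4 = 0.
By the quadratic formula, u = -7/2 + √(65)/2 or u = -√(65)/2 - 7/2.
n² = -7/2 + √(65)/2 gives n = ±√(-7/2 + √(65)/2) ≈ ±0.7288.
n² = -√(65)/2 - 7/2 < 0 has no real solution.

n = -0.7288 or n = 0.7288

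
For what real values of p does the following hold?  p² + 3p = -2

p = -2 or p = -1

Bring every term to one side: p² + 3p + 2 = 0.
Factor: (p + 1)(p + 2) = 0.
So p = -1 or p = -2.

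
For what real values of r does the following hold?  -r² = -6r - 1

r = -0.1623 or r = 6.1623

Rearrange to standard form: -r² + 6r + 1 = 0.
Discriminant: (6)² − 4·(-1)·1 = 40.
Quadratic formula: r = (-6 ± √40) / (-2).
So r = 3 - √(10) ≈ -0.1623 or r = 3 + √(10) ≈ 6.1623.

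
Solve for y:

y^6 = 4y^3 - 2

Let u = y^3. The equation becomes u^2 - 4u + 2 = 0.
By the quadratic formula, u = sqrt(2) + 2 or u = 2 - sqrt(2).
y^3 = sqrt(2) + 2 gives y = (sqrt(2) + 2)^(1/3) ~= 1.5058.
y^3 = 2 - sqrt(2) gives y = (2 - sqrt(2))^(1/3) ~= 0.8367.

y = 0.8367 or y = 1.5058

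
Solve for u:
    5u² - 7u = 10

u = -0.878 or u = 2.278

Rearrange to standard form: 5u² - 7u - 10 = 0.
Discriminant: (-7)² − 4·5·(-10) = 249.
Quadratic formula: u = (7 ± √249) / 10.
So u = 7/10 + √(249)/10 ≈ 2.278 or u = 7/10 - √(249)/10 ≈ -0.878.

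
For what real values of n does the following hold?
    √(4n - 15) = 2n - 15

n = 10

Square both sides: 4n - 15 = (2n - 15)².
Expand and rearrange: 4n² - 64n + 240 = 0.
Solving gives n = 10 or n = 6.
Check each candidate in the original equation:
  n = 10: √(25) = 5, while 2n - 15 = 5 — valid.
  n = 6: √(9) = 3, while 2n - 15 = -3 — extraneous.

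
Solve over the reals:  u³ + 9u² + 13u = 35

Rearrange: u³ + 9u² + 13u - 35 = 0.
Possible rational roots are divisors of -35. Testing u = -5 gives 0, so (u + 5) is a factor.
Divide: u³ + 9u² + 13u - 35 = (u + 5)(u² + 4u - 7).
Apply the quadratic formula to u² + 4u - 7 = 0: u = (-4 ± √44)/2, i.e. u ≈ 1.3166 or u ≈ -5.3166.

u = -5.3166 or u = -5 or u = 1.3166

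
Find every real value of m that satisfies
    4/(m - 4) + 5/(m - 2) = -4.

m = 0.2889 or m = 3.4611

Multiply both sides by (m - 4)(m - 2):
4(m - 2) + 5(m - 4) = -4(m - 4)(m - 2).
Expand and collect terms: -4m² + 15m - 4 = 0.
By the quadratic formula, m = (-15 ± √161) / -8, so m ≈ 0.2889 or m ≈ 3.4611.
Neither value makes a denominator zero (m ≠ 4, m ≠ 2), so both are valid.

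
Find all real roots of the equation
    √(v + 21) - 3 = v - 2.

v = 4

Isolate the radical: √(v + 21) = v + 1.
Square both sides: v + 21 = (v + 1)².
Expand and rearrange: v² + v - 20 = 0.
Solving gives v = 4 or v = -5.
Check each candidate in the original equation:
  v = 4: √(25) = 5, while v + 1 = 5 — valid.
  v = -5: √(16) = 4, while v + 1 = -4 — extraneous.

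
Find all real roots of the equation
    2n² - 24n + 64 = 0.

n = 4 or n = 8

Factor: 2(n - 8)(n - 4) = 0.
So n = 8 or n = 4.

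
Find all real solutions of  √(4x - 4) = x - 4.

x = 10

Square both sides: 4x - 4 = (x - 4)².
Expand and rearrange: x² - 12x + 20 = 0.
Solving gives x = 10 or x = 2.
Check each candidate in the original equation:
  x = 10: √(36) = 6, while x - 4 = 6 — valid.
  x = 2: √(4) = 2, while x - 4 = -2 — extraneous.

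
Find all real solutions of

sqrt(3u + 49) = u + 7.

u = 0

Square both sides: 3u + 49 = (u + 7)^2.
Expand and rearrange: u^2 + 11u = 0.
Solving gives u = 0 or u = -11.
Check each candidate in the original equation:
  u = 0: sqrt(49) = 7, while u + 7 = 7 — valid.
  u = -11: sqrt(16) = 4, while u + 7 = -4 — extraneous.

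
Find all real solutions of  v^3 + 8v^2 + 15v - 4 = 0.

v = -4.2361 or v = -4 or v = 0.2361

Possible rational roots are divisors of -4. Testing v = -4 gives 0, so (v + 4) is a factor.
Divide: v^3 + 8v^2 + 15v - 4 = (v + 4)(v^2 + 4v - 1).
Apply the quadratic formula to v^2 + 4v - 1 = 0: v = (-4 +/- sqrt(20))/2, i.e. v ~= 0.2361 or v ~= -4.2361.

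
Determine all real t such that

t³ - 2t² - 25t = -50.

t = -5 or t = 2 or t = 5

Rearrange: t³ - 2t² - 25t + 50 = 0.
Possible rational roots are divisors of 50. Testing t = 5 gives 0, so (t - 5) is a factor.
Divide: t³ - 2t² - 25t + 50 = (t - 5)(t² + 3t - 10).
Factor the quadratic: t = 2 or t = -5.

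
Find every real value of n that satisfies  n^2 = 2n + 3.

n = -1 or n = 3

Bring every term to one side: n^2 - 2n - 3 = 0.
Factor: (n - 3)(n + 1) = 0.
So n = 3 or n = -1.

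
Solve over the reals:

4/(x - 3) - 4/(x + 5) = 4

x = -5.899 or x = 3.899

Multiply both sides by (x - 3)(x + 5):
4(x + 5) - 4(x - 3) = 4(x - 3)(x + 5).
Expand and collect terms: 4x² + 8x - 92 = 0.
By the quadratic formula, x = (-8 ± √1536) / 8, so x ≈ 3.899 or x ≈ -5.899.
Neither value makes a denominator zero (x ≠ 3, x ≠ -5), so both are valid.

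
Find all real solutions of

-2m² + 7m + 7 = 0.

Discriminant: (7)² − 4·(-2)·7 = 105.
Quadratic formula: m = (-7 ± √105) / (-4).
So m = 7/4 - √(105)/4 ≈ -0.8117 or m = 7/4 + √(105)/4 ≈ 4.3117.

m = -0.8117 or m = 4.3117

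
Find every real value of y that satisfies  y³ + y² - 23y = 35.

y = -4.4142 or y = -1.5858 or y = 5

Rearrange: y³ + y² - 23y - 35 = 0.
Possible rational roots are divisors of -35. Testing y = 5 gives 0, so (y - 5) is a factor.
Divide: y³ + y² - 23y - 35 = (y - 5)(y² + 6y + 7).
Apply the quadratic formula to y² + 6y + 7 = 0: y = (-6 ± √8)/2, i.e. y ≈ -1.5858 or y ≈ -4.4142.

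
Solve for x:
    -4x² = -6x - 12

Rearrange to standard form: -4x² + 6x + 12 = 0.
Discriminant: (6)² − 4·(-4)·12 = 228.
Quadratic formula: x = (-6 ± √228) / (-8).
So x = 3/4 - √(57)/4 ≈ -1.1375 or x = 3/4 + √(57)/4 ≈ 2.6375.

x = -1.1375 or x = 2.6375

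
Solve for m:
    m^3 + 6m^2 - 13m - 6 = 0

m = -7.6056 or m = -0.3944 or m = 2

Possible rational roots are divisors of -6. Testing m = 2 gives 0, so (m - 2) is a factor.
Divide: m^3 + 6m^2 - 13m - 6 = (m - 2)(m^2 + 8m + 3).
Apply the quadratic formula to m^2 + 8m + 3 = 0: m = (-8 +/- sqrt(52))/2, i.e. m ~= -0.3944 or m ~= -7.6056.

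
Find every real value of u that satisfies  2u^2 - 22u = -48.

u = 3 or u = 8

Bring every term to one side: 2u^2 - 22u + 48 = 0.
Factor: 2(u - 3)(u - 8) = 0.
So u = 3 or u = 8.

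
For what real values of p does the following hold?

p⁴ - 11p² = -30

Let u = p². The equation becomes u² - 11u + 30 = 0.
Factor: (u - 5)(u - 6) = 0, so u = 5 or u = 6.
p² = 5 gives p = ±√(5) ≈ ±2.2361.
p² = 6 gives p = ±√(6) ≈ ±2.4495.

p = -2.4495 or p = -2.2361 or p = 2.2361 or p = 2.4495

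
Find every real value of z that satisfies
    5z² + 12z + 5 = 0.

z = -1.8633 or z = -0.5367

Discriminant: (12)² − 4·5·5 = 44.
Quadratic formula: z = (-12 ± √44) / 10.
So z = -6/5 + √(11)/5 ≈ -0.5367 or z = -6/5 - √(11)/5 ≈ -1.8633.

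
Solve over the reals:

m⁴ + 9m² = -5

Let u = m². The equation becomes u² + 9u + 5 = 0.
By the quadratic formula, u = -9/2 + √(61)/2 or u = -9/2 - √(61)/2.
m² = -9/2 + √(61)/2 < 0 has no real solution.
m² = -9/2 - √(61)/2 < 0 has no real solution.

No real solutions.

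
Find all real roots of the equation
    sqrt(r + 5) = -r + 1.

r = -1

Square both sides: r + 5 = (-r + 1)^2.
Expand and rearrange: r^2 - 3r - 4 = 0.
Solving gives r = 4 or r = -1.
Check each candidate in the original equation:
  r = 4: sqrt(9) = 3, while -r + 1 = -3 — extraneous.
  r = -1: sqrt(4) = 2, while -r + 1 = 2 — valid.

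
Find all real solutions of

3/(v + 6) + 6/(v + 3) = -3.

v = -7.7321 or v = -4.2679

Multiply both sides by (v + 6)(v + 3):
3(v + 3) + 6(v + 6) = -3(v + 6)(v + 3).
Expand and collect terms: -3v^2 - 36v - 99 = 0.
By the quadratic formula, v = (36 +/- sqrt(108)) / -6, so v ~= -7.7321 or v ~= -4.2679.
Neither value makes a denominator zero (v != -6, v != -3), so both are valid.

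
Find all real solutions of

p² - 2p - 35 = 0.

p = -5 or p = 7

Factor: (p - 7)(p + 5) = 0.
So p = 7 or p = -5.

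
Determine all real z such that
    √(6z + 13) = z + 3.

z = -2 or z = 2

Square both sides: 6z + 13 = (z + 3)².
Expand and rearrange: z² - 4 = 0.
Solving gives z = 2 or z = -2.
Check each candidate in the original equation:
  z = 2: √(25) = 5, while z + 3 = 5 — valid.
  z = -2: √(1) = 1, while z + 3 = 1 — valid.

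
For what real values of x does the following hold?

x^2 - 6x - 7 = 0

x = -1 or x = 7

Factor: (x + 1)(x - 7) = 0.
So x = -1 or x = 7.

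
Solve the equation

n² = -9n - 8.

n = -8 or n = -1

Bring every term to one side: n² + 9n + 8 = 0.
Factor: (n + 8)(n + 1) = 0.
So n = -8 or n = -1.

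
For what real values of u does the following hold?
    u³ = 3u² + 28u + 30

u = -3 or u = -1.3589 or u = 7.3589

Rearrange: u³ - 3u² - 28u - 30 = 0.
Possible rational roots are divisors of -30. Testing u = -3 gives 0, so (u + 3) is a factor.
Divide: u³ - 3u² - 28u - 30 = (u + 3)(u² - 6u - 10).
Apply the quadratic formula to u² - 6u - 10 = 0: u = (6 ± √76)/2, i.e. u ≈ 7.3589 or u ≈ -1.3589.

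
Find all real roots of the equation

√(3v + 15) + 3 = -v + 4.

Isolate the radical: √(3v + 15) = -v + 1.
Square both sides: 3v + 15 = (-v + 1)².
Expand and rearrange: v² - 5v - 14 = 0.
Solving gives v = 7 or v = -2.
Check each candidate in the original equation:
  v = 7: √(36) = 6, while -v + 1 = -6 — extraneous.
  v = -2: √(9) = 3, while -v + 1 = 3 — valid.

v = -2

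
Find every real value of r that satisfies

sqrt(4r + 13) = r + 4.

r = -3 or r = -1

Square both sides: 4r + 13 = (r + 4)^2.
Expand and rearrange: r^2 + 4r + 3 = 0.
Solving gives r = -1 or r = -3.
Check each candidate in the original equation:
  r = -1: sqrt(9) = 3, while r + 4 = 3 — valid.
  r = -3: sqrt(1) = 1, while r + 4 = 1 — valid.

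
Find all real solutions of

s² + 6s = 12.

s = -7.5826 or s = 1.5826

Rearrange to standard form: s² + 6s - 12 = 0.
Discriminant: (6)² − 4·1·(-12) = 84.
Quadratic formula: s = (-6 ± √84) / 2.
So s = -3 + √(21) ≈ 1.5826 or s = -√(21) - 3 ≈ -7.5826.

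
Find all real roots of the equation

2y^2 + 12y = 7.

y = -6.5355 or y = 0.5355

Rearrange to standard form: 2y^2 + 12y - 7 = 0.
Discriminant: (12)^2 - 4*2*(-7) = 200.
Quadratic formula: y = (-12 +/- sqrt(200)) / 4.
So y = -3 + 5*sqrt(2)/2 ~= 0.5355 or y = -5*sqrt(2)/2 - 3 ~= -6.5355.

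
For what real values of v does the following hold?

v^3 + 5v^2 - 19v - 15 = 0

Possible rational roots are divisors of -15. Testing v = 3 gives 0, so (v - 3) is a factor.
Divide: v^3 + 5v^2 - 19v - 15 = (v - 3)(v^2 + 8v + 5).
Apply the quadratic formula to v^2 + 8v + 5 = 0: v = (-8 +/- sqrt(44))/2, i.e. v ~= -0.6834 or v ~= -7.3166.

v = -7.3166 or v = -0.6834 or v = 3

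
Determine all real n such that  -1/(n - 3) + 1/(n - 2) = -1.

n = 1.382 or n = 3.618

Multiply both sides by (n - 3)(n - 2):
-(n - 2) + (n - 3) = -(n - 3)(n - 2).
Expand and collect terms: -n² + 5n - 5 = 0.
By the quadratic formula, n = (-5 ± √5) / -2, so n ≈ 1.382 or n ≈ 3.618.
Neither value makes a denominator zero (n ≠ 3, n ≠ 2), so both are valid.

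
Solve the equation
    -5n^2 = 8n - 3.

Rearrange to standard form: -5n^2 - 8n + 3 = 0.
Discriminant: (-8)^2 - 4*(-5)*3 = 124.
Quadratic formula: n = (8 +/- sqrt(124)) / (-10).
So n = -sqrt(31)/5 - 4/5 ~= -1.9136 or n = -4/5 + sqrt(31)/5 ~= 0.3136.

n = -1.9136 or n = 0.3136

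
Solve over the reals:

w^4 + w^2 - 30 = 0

Let u = w^2. The equation becomes u^2 + u - 30 = 0.
Factor: (u - 5)(u + 6) = 0, so u = 5 or u = -6.
w^2 = 5 gives w = +/-sqrt(5) ~= +/-2.2361.
w^2 = -6 < 0 has no real solution.

w = -2.2361 or w = 2.2361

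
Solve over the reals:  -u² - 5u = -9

u = -6.4051 or u = 1.4051

Rearrange to standard form: -u² - 5u + 9 = 0.
Discriminant: (-5)² − 4·(-1)·9 = 61.
Quadratic formula: u = (5 ± √61) / (-2).
So u = -√(61)/2 - 5/2 ≈ -6.4051 or u = -5/2 + √(61)/2 ≈ 1.4051.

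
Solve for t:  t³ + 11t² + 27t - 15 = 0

t = -6.4641 or t = -5 or t = 0.4641

Possible rational roots are divisors of -15. Testing t = -5 gives 0, so (t + 5) is a factor.
Divide: t³ + 11t² + 27t - 15 = (t + 5)(t² + 6t - 3).
Apply the quadratic formula to t² + 6t - 3 = 0: t = (-6 ± √48)/2, i.e. t ≈ 0.4641 or t ≈ -6.4641.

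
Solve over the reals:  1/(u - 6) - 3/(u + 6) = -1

u = -2.6056 or u = 4.6056

Multiply both sides by (u - 6)(u + 6):
(u + 6) - 3(u - 6) = -(u - 6)(u + 6).
Expand and collect terms: -u^2 + 2u + 12 = 0.
By the quadratic formula, u = (-2 +/- sqrt(52)) / -2, so u ~= -2.6056 or u ~= 4.6056.
Neither value makes a denominator zero (u != 6, u != -6), so both are valid.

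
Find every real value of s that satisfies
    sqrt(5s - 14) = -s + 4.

s = 3

Square both sides: 5s - 14 = (-s + 4)^2.
Expand and rearrange: s^2 - 13s + 30 = 0.
Solving gives s = 10 or s = 3.
Check each candidate in the original equation:
  s = 10: sqrt(36) = 6, while -s + 4 = -6 — extraneous.
  s = 3: sqrt(1) = 1, while -s + 4 = 1 — valid.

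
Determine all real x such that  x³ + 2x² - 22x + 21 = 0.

x = -6.1401 or x = 1.1401 or x = 3

Possible rational roots are divisors of 21. Testing x = 3 gives 0, so (x - 3) is a factor.
Divide: x³ + 2x² - 22x + 21 = (x - 3)(x² + 5x - 7).
Apply the quadratic formula to x² + 5x - 7 = 0: x = (-5 ± √53)/2, i.e. x ≈ 1.1401 or x ≈ -6.1401.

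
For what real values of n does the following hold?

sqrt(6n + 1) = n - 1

n = 8

Square both sides: 6n + 1 = (n - 1)^2.
Expand and rearrange: n^2 - 8n = 0.
Solving gives n = 8 or n = 0.
Check each candidate in the original equation:
  n = 8: sqrt(49) = 7, while n - 1 = 7 — valid.
  n = 0: sqrt(1) = 1, while n - 1 = -1 — extraneous.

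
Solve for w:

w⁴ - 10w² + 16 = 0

w = -2.8284 or w = -1.4142 or w = 1.4142 or w = 2.8284

Let u = w². The equation becomes u² - 10u + 16 = 0.
Factor: (u - 2)(u - 8) = 0, so u = 2 or u = 8.
w² = 2 gives w = ±√(2) ≈ ±1.4142.
w² = 8 gives w = ±2·√(2) ≈ ±2.8284.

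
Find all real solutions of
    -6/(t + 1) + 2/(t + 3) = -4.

t = -3.3028 or t = 0.3028

Multiply both sides by (t + 1)(t + 3):
-6(t + 3) + 2(t + 1) = -4(t + 1)(t + 3).
Expand and collect terms: -4t^2 - 12t + 4 = 0.
By the quadratic formula, t = (12 +/- sqrt(208)) / -8, so t ~= -3.3028 or t ~= 0.3028.
Neither value makes a denominator zero (t != -1, t != -3), so both are valid.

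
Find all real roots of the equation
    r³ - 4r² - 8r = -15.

Rearrange: r³ - 4r² - 8r + 15 = 0.
Possible rational roots are divisors of 15. Testing r = 5 gives 0, so (r - 5) is a factor.
Divide: r³ - 4r² - 8r + 15 = (r - 5)(r² + r - 3).
Apply the quadratic formula to r² + r - 3 = 0: r = (-1 ± √13)/2, i.e. r ≈ 1.3028 or r ≈ -2.3028.

r = -2.3028 or r = 1.3028 or r = 5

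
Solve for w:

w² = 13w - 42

w = 6 or w = 7

Bring every term to one side: w² - 13w + 42 = 0.
Factor: (w - 6)(w - 7) = 0.
So w = 6 or w = 7.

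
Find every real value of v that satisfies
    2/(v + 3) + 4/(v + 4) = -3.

v = -5.7583 or v = -3.2417

Multiply both sides by (v + 3)(v + 4):
2(v + 4) + 4(v + 3) = -3(v + 3)(v + 4).
Expand and collect terms: -3v² - 27v - 56 = 0.
By the quadratic formula, v = (27 ± √57) / -6, so v ≈ -5.7583 or v ≈ -3.2417.
Neither value makes a denominator zero (v ≠ -3, v ≠ -4), so both are valid.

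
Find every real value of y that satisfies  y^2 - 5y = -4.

Bring every term to one side: y^2 - 5y + 4 = 0.
Factor: (y - 1)(y - 4) = 0.
So y = 1 or y = 4.

y = 1 or y = 4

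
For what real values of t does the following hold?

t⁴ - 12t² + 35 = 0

Let u = t². The equation becomes u² - 12u + 35 = 0.
Factor: (u - 7)(u - 5) = 0, so u = 7 or u = 5.
t² = 7 gives t = ±√(7) ≈ ±2.6458.
t² = 5 gives t = ±√(5) ≈ ±2.2361.

t = -2.6458 or t = -2.2361 or t = 2.2361 or t = 2.6458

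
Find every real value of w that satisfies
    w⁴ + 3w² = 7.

Let u = w². The equation becomes u² + 3u - 7 = 0.
By the quadratic formula, u = -3/2 + √(37)/2 or u = -√(37)/2 - 3/2.
w² = -3/2 + √(37)/2 gives w = ±√(-3/2 + √(37)/2) ≈ ±1.2415.
w² = -√(37)/2 - 3/2 < 0 has no real solution.

w = -1.2415 or w = 1.2415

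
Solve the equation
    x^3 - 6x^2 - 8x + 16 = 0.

Possible rational roots are divisors of 16. Testing x = -2 gives 0, so (x + 2) is a factor.
Divide: x^3 - 6x^2 - 8x + 16 = (x + 2)(x^2 - 8x + 8).
Apply the quadratic formula to x^2 - 8x + 8 = 0: x = (8 +/- sqrt(32))/2, i.e. x ~= 6.8284 or x ~= 1.1716.

x = -2 or x = 1.1716 or x = 6.8284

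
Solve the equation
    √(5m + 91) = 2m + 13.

Square both sides: 5m + 91 = (2m + 13)².
Expand and rearrange: 4m² + 47m + 78 = 0.
Solving gives m = -2 or m = -9.75.
Check each candidate in the original equation:
  m = -2: √(81) = 9, while 2m + 13 = 9 — valid.
  m = -9.75: √(42.25) = 6.5, while 2m + 13 = -6.5 — extraneous.

m = -2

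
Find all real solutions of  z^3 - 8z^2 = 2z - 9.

Rearrange: z^3 - 8z^2 - 2z + 9 = 0.
Possible rational roots are divisors of 9. Testing z = 1 gives 0, so (z - 1) is a factor.
Divide: z^3 - 8z^2 - 2z + 9 = (z - 1)(z^2 - 7z - 9).
Apply the quadratic formula to z^2 - 7z - 9 = 0: z = (7 +/- sqrt(85))/2, i.e. z ~= 8.1098 or z ~= -1.1098.

z = -1.1098 or z = 1 or z = 8.1098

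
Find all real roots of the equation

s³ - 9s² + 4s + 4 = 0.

Possible rational roots are divisors of 4. Testing s = 1 gives 0, so (s - 1) is a factor.
Divide: s³ - 9s² + 4s + 4 = (s - 1)(s² - 8s - 4).
Apply the quadratic formula to s² - 8s - 4 = 0: s = (8 ± √80)/2, i.e. s ≈ 8.4721 or s ≈ -0.4721.

s = -0.4721 or s = 1 or s = 8.4721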